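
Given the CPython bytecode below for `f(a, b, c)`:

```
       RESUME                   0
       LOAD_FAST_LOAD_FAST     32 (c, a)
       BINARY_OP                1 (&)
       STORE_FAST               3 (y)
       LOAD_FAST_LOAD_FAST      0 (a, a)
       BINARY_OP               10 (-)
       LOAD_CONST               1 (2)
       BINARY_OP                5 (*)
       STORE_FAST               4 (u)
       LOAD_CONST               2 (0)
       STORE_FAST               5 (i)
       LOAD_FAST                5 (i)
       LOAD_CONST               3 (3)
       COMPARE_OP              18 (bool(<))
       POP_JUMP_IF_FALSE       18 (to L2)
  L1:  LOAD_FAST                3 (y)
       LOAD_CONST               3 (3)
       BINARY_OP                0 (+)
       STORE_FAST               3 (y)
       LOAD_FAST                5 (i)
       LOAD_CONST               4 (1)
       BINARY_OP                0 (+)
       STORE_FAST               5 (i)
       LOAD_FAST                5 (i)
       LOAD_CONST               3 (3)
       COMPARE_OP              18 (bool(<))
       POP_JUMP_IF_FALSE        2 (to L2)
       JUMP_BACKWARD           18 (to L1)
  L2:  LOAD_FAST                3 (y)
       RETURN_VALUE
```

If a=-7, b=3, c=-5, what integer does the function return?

LOAD_FAST_LOAD_FAST c,a → push -5,-7. Stack: [-5, -7]
BINARY_OP & → -5 & -7 = -7. Stack: [-7]
STORE_FAST y → y=-7. Stack: []
LOAD_FAST_LOAD_FAST a,a → push -7,-7. Stack: [-7, -7]
BINARY_OP - → -7 - -7 = 0. Stack: [0]
LOAD_CONST → push 2. Stack: [0, 2]
BINARY_OP * → 0 * 2 = 0. Stack: [0]
STORE_FAST u → u=0. Stack: []
LOAD_CONST → push 0. Stack: [0]
STORE_FAST i → i=0. Stack: []
LOAD_FAST i → push 0. Stack: [0]
LOAD_CONST → push 3. Stack: [0, 3]
COMPARE_OP bool(<) → 0 vs 3 = True. Stack: [True]
POP_JUMP_IF_FALSE → pop True; no jump. Stack: []
LOAD_FAST y → push -7. Stack: [-7]
LOAD_CONST → push 3. Stack: [-7, 3]
BINARY_OP + → -7 + 3 = -4. Stack: [-4]
STORE_FAST y → y=-4. Stack: []
LOAD_FAST i → push 0. Stack: [0]
LOAD_CONST → push 1. Stack: [0, 1]
BINARY_OP + → 0 + 1 = 1. Stack: [1]
STORE_FAST i → i=1. Stack: []
LOAD_FAST i → push 1. Stack: [1]
LOAD_CONST → push 3. Stack: [1, 3]
COMPARE_OP bool(<) → 1 vs 3 = True. Stack: [True]
POP_JUMP_IF_FALSE → pop True; no jump. Stack: []
LOAD_FAST y → push -4. Stack: [-4]
LOAD_CONST → push 3. Stack: [-4, 3]
BINARY_OP + → -4 + 3 = -1. Stack: [-1]
STORE_FAST y → y=-1. Stack: []
LOAD_FAST i → push 1. Stack: [1]
LOAD_CONST → push 1. Stack: [1, 1]
BINARY_OP + → 1 + 1 = 2. Stack: [2]
STORE_FAST i → i=2. Stack: []
LOAD_FAST i → push 2. Stack: [2]
LOAD_CONST → push 3. Stack: [2, 3]
COMPARE_OP bool(<) → 2 vs 3 = True. Stack: [True]
POP_JUMP_IF_FALSE → pop True; no jump. Stack: []
LOAD_FAST y → push -1. Stack: [-1]
LOAD_CONST → push 3. Stack: [-1, 3]
BINARY_OP + → -1 + 3 = 2. Stack: [2]
STORE_FAST y → y=2. Stack: []
LOAD_FAST i → push 2. Stack: [2]
LOAD_CONST → push 1. Stack: [2, 1]
BINARY_OP + → 2 + 1 = 3. Stack: [3]
STORE_FAST i → i=3. Stack: []
LOAD_FAST i → push 3. Stack: [3]
LOAD_CONST → push 3. Stack: [3, 3]
COMPARE_OP bool(<) → 3 vs 3 = False. Stack: [False]
POP_JUMP_IF_FALSE → pop False; jump. Stack: []
LOAD_FAST y → push 2. Stack: [2]
RETURN_VALUE → return 2.

2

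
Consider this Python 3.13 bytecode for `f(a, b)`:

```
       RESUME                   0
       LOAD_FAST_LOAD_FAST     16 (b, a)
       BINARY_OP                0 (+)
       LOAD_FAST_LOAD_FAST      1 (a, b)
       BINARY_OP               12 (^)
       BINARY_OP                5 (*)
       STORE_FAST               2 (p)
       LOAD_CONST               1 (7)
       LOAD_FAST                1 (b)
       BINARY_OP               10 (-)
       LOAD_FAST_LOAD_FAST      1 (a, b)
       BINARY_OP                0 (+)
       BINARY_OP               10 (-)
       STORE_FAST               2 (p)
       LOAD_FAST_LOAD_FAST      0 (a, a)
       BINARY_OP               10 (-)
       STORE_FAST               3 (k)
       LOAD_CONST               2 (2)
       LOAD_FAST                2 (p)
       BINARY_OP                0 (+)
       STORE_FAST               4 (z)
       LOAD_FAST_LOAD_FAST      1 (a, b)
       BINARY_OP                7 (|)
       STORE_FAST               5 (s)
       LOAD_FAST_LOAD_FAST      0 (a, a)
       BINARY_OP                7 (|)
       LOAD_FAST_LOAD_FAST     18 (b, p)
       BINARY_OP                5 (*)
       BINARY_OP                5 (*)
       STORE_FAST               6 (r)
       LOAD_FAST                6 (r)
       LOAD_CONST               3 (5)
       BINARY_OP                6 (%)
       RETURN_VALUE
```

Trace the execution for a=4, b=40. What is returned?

0

LOAD_FAST_LOAD_FAST b,a → push 40,4. Stack: [40, 4]
BINARY_OP + → 40 + 4 = 44. Stack: [44]
LOAD_FAST_LOAD_FAST a,b → push 4,40. Stack: [44, 4, 40]
BINARY_OP ^ → 4 ^ 40 = 44. Stack: [44, 44]
BINARY_OP * → 44 * 44 = 1936. Stack: [1936]
STORE_FAST p → p=1936. Stack: []
LOAD_CONST → push 7. Stack: [7]
LOAD_FAST b → push 40. Stack: [7, 40]
BINARY_OP - → 7 - 40 = -33. Stack: [-33]
LOAD_FAST_LOAD_FAST a,b → push 4,40. Stack: [-33, 4, 40]
BINARY_OP + → 4 + 40 = 44. Stack: [-33, 44]
BINARY_OP - → -33 - 44 = -77. Stack: [-77]
STORE_FAST p → p=-77. Stack: []
LOAD_FAST_LOAD_FAST a,a → push 4,4. Stack: [4, 4]
BINARY_OP - → 4 - 4 = 0. Stack: [0]
STORE_FAST k → k=0. Stack: []
LOAD_CONST → push 2. Stack: [2]
LOAD_FAST p → push -77. Stack: [2, -77]
BINARY_OP + → 2 + -77 = -75. Stack: [-75]
STORE_FAST z → z=-75. Stack: []
LOAD_FAST_LOAD_FAST a,b → push 4,40. Stack: [4, 40]
BINARY_OP | → 4 | 40 = 44. Stack: [44]
STORE_FAST s → s=44. Stack: []
LOAD_FAST_LOAD_FAST a,a → push 4,4. Stack: [4, 4]
BINARY_OP | → 4 | 4 = 4. Stack: [4]
LOAD_FAST_LOAD_FAST b,p → push 40,-77. Stack: [4, 40, -77]
BINARY_OP * → 40 * -77 = -3080. Stack: [4, -3080]
BINARY_OP * → 4 * -3080 = -12320. Stack: [-12320]
STORE_FAST r → r=-12320. Stack: []
LOAD_FAST r → push -12320. Stack: [-12320]
LOAD_CONST → push 5. Stack: [-12320, 5]
BINARY_OP % → -12320 % 5 = 0. Stack: [0]
RETURN_VALUE → return 0.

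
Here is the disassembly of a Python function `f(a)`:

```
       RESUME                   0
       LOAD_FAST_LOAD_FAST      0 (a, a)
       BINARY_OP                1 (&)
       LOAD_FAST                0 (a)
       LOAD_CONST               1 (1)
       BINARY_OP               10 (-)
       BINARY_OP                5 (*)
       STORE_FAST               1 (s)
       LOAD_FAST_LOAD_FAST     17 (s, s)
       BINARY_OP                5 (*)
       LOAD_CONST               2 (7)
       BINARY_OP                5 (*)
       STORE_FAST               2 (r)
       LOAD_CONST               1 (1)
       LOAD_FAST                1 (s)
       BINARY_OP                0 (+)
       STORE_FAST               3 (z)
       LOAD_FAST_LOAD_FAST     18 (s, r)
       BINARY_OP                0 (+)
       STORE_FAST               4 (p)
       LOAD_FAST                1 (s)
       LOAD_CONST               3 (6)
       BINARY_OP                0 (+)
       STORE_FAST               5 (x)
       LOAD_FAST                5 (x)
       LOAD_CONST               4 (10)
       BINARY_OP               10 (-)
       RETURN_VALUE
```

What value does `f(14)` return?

178

LOAD_FAST_LOAD_FAST a,a → push 14,14. Stack: [14, 14]
BINARY_OP & → 14 & 14 = 14. Stack: [14]
LOAD_FAST a → push 14. Stack: [14, 14]
LOAD_CONST → push 1. Stack: [14, 14, 1]
BINARY_OP - → 14 - 1 = 13. Stack: [14, 13]
BINARY_OP * → 14 * 13 = 182. Stack: [182]
STORE_FAST s → s=182. Stack: []
LOAD_FAST_LOAD_FAST s,s → push 182,182. Stack: [182, 182]
BINARY_OP * → 182 * 182 = 33124. Stack: [33124]
LOAD_CONST → push 7. Stack: [33124, 7]
BINARY_OP * → 33124 * 7 = 231868. Stack: [231868]
STORE_FAST r → r=231868. Stack: []
LOAD_CONST → push 1. Stack: [1]
LOAD_FAST s → push 182. Stack: [1, 182]
BINARY_OP + → 1 + 182 = 183. Stack: [183]
STORE_FAST z → z=183. Stack: []
LOAD_FAST_LOAD_FAST s,r → push 182,231868. Stack: [182, 231868]
BINARY_OP + → 182 + 231868 = 232050. Stack: [232050]
STORE_FAST p → p=232050. Stack: []
LOAD_FAST s → push 182. Stack: [182]
LOAD_CONST → push 6. Stack: [182, 6]
BINARY_OP + → 182 + 6 = 188. Stack: [188]
STORE_FAST x → x=188. Stack: []
LOAD_FAST x → push 188. Stack: [188]
LOAD_CONST → push 10. Stack: [188, 10]
BINARY_OP - → 188 - 10 = 178. Stack: [178]
RETURN_VALUE → return 178.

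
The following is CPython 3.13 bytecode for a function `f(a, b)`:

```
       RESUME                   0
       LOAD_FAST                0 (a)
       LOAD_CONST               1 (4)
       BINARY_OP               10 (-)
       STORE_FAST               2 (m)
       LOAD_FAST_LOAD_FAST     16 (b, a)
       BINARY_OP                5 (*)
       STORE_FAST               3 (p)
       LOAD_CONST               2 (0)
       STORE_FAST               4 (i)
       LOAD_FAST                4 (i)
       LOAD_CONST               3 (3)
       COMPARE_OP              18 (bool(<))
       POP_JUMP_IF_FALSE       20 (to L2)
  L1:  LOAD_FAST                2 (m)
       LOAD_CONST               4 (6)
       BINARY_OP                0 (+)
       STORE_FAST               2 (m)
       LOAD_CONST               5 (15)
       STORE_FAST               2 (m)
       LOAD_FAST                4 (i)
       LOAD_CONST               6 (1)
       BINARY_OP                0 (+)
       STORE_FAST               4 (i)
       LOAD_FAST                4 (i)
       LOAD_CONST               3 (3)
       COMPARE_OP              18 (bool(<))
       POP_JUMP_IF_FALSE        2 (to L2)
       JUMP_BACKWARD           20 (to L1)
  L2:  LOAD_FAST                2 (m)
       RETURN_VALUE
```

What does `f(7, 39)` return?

15

LOAD_FAST a → push 7. Stack: [7]
LOAD_CONST → push 4. Stack: [7, 4]
BINARY_OP - → 7 - 4 = 3. Stack: [3]
STORE_FAST m → m=3. Stack: []
LOAD_FAST_LOAD_FAST b,a → push 39,7. Stack: [39, 7]
BINARY_OP * → 39 * 7 = 273. Stack: [273]
STORE_FAST p → p=273. Stack: []
LOAD_CONST → push 0. Stack: [0]
STORE_FAST i → i=0. Stack: []
LOAD_FAST i → push 0. Stack: [0]
LOAD_CONST → push 3. Stack: [0, 3]
COMPARE_OP bool(<) → 0 vs 3 = True. Stack: [True]
POP_JUMP_IF_FALSE → pop True; no jump. Stack: []
LOAD_FAST m → push 3. Stack: [3]
LOAD_CONST → push 6. Stack: [3, 6]
BINARY_OP + → 3 + 6 = 9. Stack: [9]
STORE_FAST m → m=9. Stack: []
LOAD_CONST → push 15. Stack: [15]
STORE_FAST m → m=15. Stack: []
LOAD_FAST i → push 0. Stack: [0]
LOAD_CONST → push 1. Stack: [0, 1]
BINARY_OP + → 0 + 1 = 1. Stack: [1]
STORE_FAST i → i=1. Stack: []
LOAD_FAST i → push 1. Stack: [1]
LOAD_CONST → push 3. Stack: [1, 3]
COMPARE_OP bool(<) → 1 vs 3 = True. Stack: [True]
POP_JUMP_IF_FALSE → pop True; no jump. Stack: []
LOAD_FAST m → push 15. Stack: [15]
LOAD_CONST → push 6. Stack: [15, 6]
BINARY_OP + → 15 + 6 = 21. Stack: [21]
STORE_FAST m → m=21. Stack: []
LOAD_CONST → push 15. Stack: [15]
STORE_FAST m → m=15. Stack: []
LOAD_FAST i → push 1. Stack: [1]
LOAD_CONST → push 1. Stack: [1, 1]
BINARY_OP + → 1 + 1 = 2. Stack: [2]
STORE_FAST i → i=2. Stack: []
LOAD_FAST i → push 2. Stack: [2]
LOAD_CONST → push 3. Stack: [2, 3]
COMPARE_OP bool(<) → 2 vs 3 = True. Stack: [True]
POP_JUMP_IF_FALSE → pop True; no jump. Stack: []
LOAD_FAST m → push 15. Stack: [15]
LOAD_CONST → push 6. Stack: [15, 6]
BINARY_OP + → 15 + 6 = 21. Stack: [21]
STORE_FAST m → m=21. Stack: []
LOAD_CONST → push 15. Stack: [15]
STORE_FAST m → m=15. Stack: []
LOAD_FAST i → push 2. Stack: [2]
LOAD_CONST → push 1. Stack: [2, 1]
BINARY_OP + → 2 + 1 = 3. Stack: [3]
STORE_FAST i → i=3. Stack: []
LOAD_FAST i → push 3. Stack: [3]
LOAD_CONST → push 3. Stack: [3, 3]
COMPARE_OP bool(<) → 3 vs 3 = False. Stack: [False]
POP_JUMP_IF_FALSE → pop False; jump. Stack: []
LOAD_FAST m → push 15. Stack: [15]
RETURN_VALUE → return 15.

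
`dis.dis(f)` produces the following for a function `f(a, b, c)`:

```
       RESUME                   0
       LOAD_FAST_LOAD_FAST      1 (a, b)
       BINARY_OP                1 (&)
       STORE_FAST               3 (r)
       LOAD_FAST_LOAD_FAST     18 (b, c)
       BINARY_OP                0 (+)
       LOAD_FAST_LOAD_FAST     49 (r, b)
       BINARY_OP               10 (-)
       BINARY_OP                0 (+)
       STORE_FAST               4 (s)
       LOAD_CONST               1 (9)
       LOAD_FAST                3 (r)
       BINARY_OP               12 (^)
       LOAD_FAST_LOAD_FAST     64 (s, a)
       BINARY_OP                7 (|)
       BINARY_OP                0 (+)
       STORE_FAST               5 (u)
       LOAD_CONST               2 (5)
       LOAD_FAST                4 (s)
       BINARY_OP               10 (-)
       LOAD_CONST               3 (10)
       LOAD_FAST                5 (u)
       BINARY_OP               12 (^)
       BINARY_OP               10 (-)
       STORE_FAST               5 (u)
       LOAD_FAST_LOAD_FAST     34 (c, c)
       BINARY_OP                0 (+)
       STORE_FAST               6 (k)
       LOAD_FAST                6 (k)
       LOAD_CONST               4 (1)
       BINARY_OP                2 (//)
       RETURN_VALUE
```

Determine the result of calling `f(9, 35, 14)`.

LOAD_FAST_LOAD_FAST a,b → push 9,35. Stack: [9, 35]
BINARY_OP & → 9 & 35 = 1. Stack: [1]
STORE_FAST r → r=1. Stack: []
LOAD_FAST_LOAD_FAST b,c → push 35,14. Stack: [35, 14]
BINARY_OP + → 35 + 14 = 49. Stack: [49]
LOAD_FAST_LOAD_FAST r,b → push 1,35. Stack: [49, 1, 35]
BINARY_OP - → 1 - 35 = -34. Stack: [49, -34]
BINARY_OP + → 49 + -34 = 15. Stack: [15]
STORE_FAST s → s=15. Stack: []
LOAD_CONST → push 9. Stack: [9]
LOAD_FAST r → push 1. Stack: [9, 1]
BINARY_OP ^ → 9 ^ 1 = 8. Stack: [8]
LOAD_FAST_LOAD_FAST s,a → push 15,9. Stack: [8, 15, 9]
BINARY_OP | → 15 | 9 = 15. Stack: [8, 15]
BINARY_OP + → 8 + 15 = 23. Stack: [23]
STORE_FAST u → u=23. Stack: []
LOAD_CONST → push 5. Stack: [5]
LOAD_FAST s → push 15. Stack: [5, 15]
BINARY_OP - → 5 - 15 = -10. Stack: [-10]
LOAD_CONST → push 10. Stack: [-10, 10]
LOAD_FAST u → push 23. Stack: [-10, 10, 23]
BINARY_OP ^ → 10 ^ 23 = 29. Stack: [-10, 29]
BINARY_OP - → -10 - 29 = -39. Stack: [-39]
STORE_FAST u → u=-39. Stack: []
LOAD_FAST_LOAD_FAST c,c → push 14,14. Stack: [14, 14]
BINARY_OP + → 14 + 14 = 28. Stack: [28]
STORE_FAST k → k=28. Stack: []
LOAD_FAST k → push 28. Stack: [28]
LOAD_CONST → push 1. Stack: [28, 1]
BINARY_OP // → 28 // 1 = 28. Stack: [28]
RETURN_VALUE → return 28.

28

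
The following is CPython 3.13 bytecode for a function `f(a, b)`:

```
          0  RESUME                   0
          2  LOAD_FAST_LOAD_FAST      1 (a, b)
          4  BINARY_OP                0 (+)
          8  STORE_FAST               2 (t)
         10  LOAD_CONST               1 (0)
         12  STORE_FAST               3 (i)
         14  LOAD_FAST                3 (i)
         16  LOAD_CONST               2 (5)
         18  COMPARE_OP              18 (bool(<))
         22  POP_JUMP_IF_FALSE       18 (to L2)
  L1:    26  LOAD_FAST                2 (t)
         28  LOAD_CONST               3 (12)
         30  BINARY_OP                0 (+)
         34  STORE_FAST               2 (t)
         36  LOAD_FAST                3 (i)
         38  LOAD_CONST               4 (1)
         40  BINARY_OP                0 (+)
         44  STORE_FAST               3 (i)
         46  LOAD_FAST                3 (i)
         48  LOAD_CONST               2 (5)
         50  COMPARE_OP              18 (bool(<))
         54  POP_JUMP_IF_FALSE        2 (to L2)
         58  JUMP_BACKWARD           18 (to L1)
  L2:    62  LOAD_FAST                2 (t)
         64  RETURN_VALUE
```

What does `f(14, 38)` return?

LOAD_FAST_LOAD_FAST a,b → push 14,38
BINARY_OP + → 14 + 38 = 52
STORE_FAST t → t=52
LOAD_CONST → push 0
STORE_FAST i → i=0
LOAD_FAST i → push 0
LOAD_CONST → push 5
COMPARE_OP bool(<) → 0 vs 5 = True
POP_JUMP_IF_FALSE → pop True; no jump
LOAD_FAST t → push 52
LOAD_CONST → push 12
BINARY_OP + → 52 + 12 = 64
STORE_FAST t → t=64
LOAD_FAST i → push 0
LOAD_CONST → push 1
BINARY_OP + → 0 + 1 = 1
STORE_FAST i → i=1
LOAD_FAST i → push 1
LOAD_CONST → push 5
COMPARE_OP bool(<) → 1 vs 5 = True
POP_JUMP_IF_FALSE → pop True; no jump
LOAD_FAST t → push 64
LOAD_CONST → push 12
BINARY_OP + → 64 + 12 = 76
STORE_FAST t → t=76
LOAD_FAST i → push 1
LOAD_CONST → push 1
BINARY_OP + → 1 + 1 = 2
STORE_FAST i → i=2
LOAD_FAST i → push 2
LOAD_CONST → push 5
COMPARE_OP bool(<) → 2 vs 5 = True
POP_JUMP_IF_FALSE → pop True; no jump
LOAD_FAST t → push 76
LOAD_CONST → push 12
BINARY_OP + → 76 + 12 = 88
STORE_FAST t → t=88
LOAD_FAST i → push 2
LOAD_CONST → push 1
BINARY_OP + → 2 + 1 = 3
STORE_FAST i → i=3
LOAD_FAST i → push 3
LOAD_CONST → push 5
COMPARE_OP bool(<) → 3 vs 5 = True
POP_JUMP_IF_FALSE → pop True; no jump
LOAD_FAST t → push 88
LOAD_CONST → push 12
BINARY_OP + → 88 + 12 = 100
STORE_FAST t → t=100
LOAD_FAST i → push 3
LOAD_CONST → push 1
BINARY_OP + → 3 + 1 = 4
STORE_FAST i → i=4
LOAD_FAST i → push 4
LOAD_CONST → push 5
COMPARE_OP bool(<) → 4 vs 5 = True
POP_JUMP_IF_FALSE → pop True; no jump
LOAD_FAST t → push 100
LOAD_CONST → push 12
BINARY_OP + → 100 + 12 = 112
STORE_FAST t → t=112
LOAD_FAST i → push 4
LOAD_CONST → push 1
BINARY_OP + → 4 + 1 = 5
STORE_FAST i → i=5
LOAD_FAST i → push 5
LOAD_CONST → push 5
COMPARE_OP bool(<) → 5 vs 5 = False
POP_JUMP_IF_FALSE → pop False; jump
LOAD_FAST t → push 112
RETURN_VALUE → return 112.

112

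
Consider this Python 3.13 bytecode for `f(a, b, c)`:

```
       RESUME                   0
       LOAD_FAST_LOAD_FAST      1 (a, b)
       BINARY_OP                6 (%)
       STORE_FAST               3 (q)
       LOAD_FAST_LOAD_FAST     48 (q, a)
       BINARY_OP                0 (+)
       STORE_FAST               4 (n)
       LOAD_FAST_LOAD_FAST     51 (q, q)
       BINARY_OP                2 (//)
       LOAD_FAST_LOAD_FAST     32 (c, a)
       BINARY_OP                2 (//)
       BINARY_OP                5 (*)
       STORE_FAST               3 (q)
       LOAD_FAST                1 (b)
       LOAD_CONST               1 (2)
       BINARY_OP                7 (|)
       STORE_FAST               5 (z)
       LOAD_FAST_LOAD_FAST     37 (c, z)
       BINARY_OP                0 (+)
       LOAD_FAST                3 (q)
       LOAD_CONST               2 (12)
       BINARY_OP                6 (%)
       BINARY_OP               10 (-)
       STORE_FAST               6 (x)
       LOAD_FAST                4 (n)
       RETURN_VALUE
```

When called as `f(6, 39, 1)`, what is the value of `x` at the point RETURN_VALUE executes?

LOAD_FAST_LOAD_FAST a,b → push 6,39. Stack: [6, 39]
BINARY_OP % → 6 % 39 = 6. Stack: [6]
STORE_FAST q → q=6. Stack: []
LOAD_FAST_LOAD_FAST q,a → push 6,6. Stack: [6, 6]
BINARY_OP + → 6 + 6 = 12. Stack: [12]
STORE_FAST n → n=12. Stack: []
LOAD_FAST_LOAD_FAST q,q → push 6,6. Stack: [6, 6]
BINARY_OP // → 6 // 6 = 1. Stack: [1]
LOAD_FAST_LOAD_FAST c,a → push 1,6. Stack: [1, 1, 6]
BINARY_OP // → 1 // 6 = 0. Stack: [1, 0]
BINARY_OP * → 1 * 0 = 0. Stack: [0]
STORE_FAST q → q=0. Stack: []
LOAD_FAST b → push 39. Stack: [39]
LOAD_CONST → push 2. Stack: [39, 2]
BINARY_OP | → 39 | 2 = 39. Stack: [39]
STORE_FAST z → z=39. Stack: []
LOAD_FAST_LOAD_FAST c,z → push 1,39. Stack: [1, 39]
BINARY_OP + → 1 + 39 = 40. Stack: [40]
LOAD_FAST q → push 0. Stack: [40, 0]
LOAD_CONST → push 12. Stack: [40, 0, 12]
BINARY_OP % → 0 % 12 = 0. Stack: [40, 0]
BINARY_OP - → 40 - 0 = 40. Stack: [40]
STORE_FAST x → x=40. Stack: []
LOAD_FAST n → push 12. Stack: [12]
RETURN_VALUE → return 12.

40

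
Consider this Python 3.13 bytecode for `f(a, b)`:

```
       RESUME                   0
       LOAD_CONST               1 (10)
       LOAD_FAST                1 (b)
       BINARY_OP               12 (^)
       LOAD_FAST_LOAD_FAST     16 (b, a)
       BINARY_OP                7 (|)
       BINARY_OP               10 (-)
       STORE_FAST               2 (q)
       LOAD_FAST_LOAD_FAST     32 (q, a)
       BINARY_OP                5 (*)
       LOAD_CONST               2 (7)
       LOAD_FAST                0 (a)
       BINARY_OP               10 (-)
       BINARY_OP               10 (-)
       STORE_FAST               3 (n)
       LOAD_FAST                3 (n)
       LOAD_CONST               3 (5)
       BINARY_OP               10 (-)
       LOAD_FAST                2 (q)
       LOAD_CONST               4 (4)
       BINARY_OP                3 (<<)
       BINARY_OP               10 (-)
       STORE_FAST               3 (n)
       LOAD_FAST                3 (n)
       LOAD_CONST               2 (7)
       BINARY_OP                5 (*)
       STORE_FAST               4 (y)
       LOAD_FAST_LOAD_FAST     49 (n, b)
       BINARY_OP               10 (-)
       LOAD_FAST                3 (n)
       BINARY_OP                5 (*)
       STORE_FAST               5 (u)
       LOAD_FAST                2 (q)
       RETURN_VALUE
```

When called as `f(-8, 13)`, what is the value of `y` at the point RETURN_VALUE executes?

-1820

LOAD_CONST → push 10. Stack: [10]
LOAD_FAST b → push 13. Stack: [10, 13]
BINARY_OP ^ → 10 ^ 13 = 7. Stack: [7]
LOAD_FAST_LOAD_FAST b,a → push 13,-8. Stack: [7, 13, -8]
BINARY_OP | → 13 | -8 = -3. Stack: [7, -3]
BINARY_OP - → 7 - -3 = 10. Stack: [10]
STORE_FAST q → q=10. Stack: []
LOAD_FAST_LOAD_FAST q,a → push 10,-8. Stack: [10, -8]
BINARY_OP * → 10 * -8 = -80. Stack: [-80]
LOAD_CONST → push 7. Stack: [-80, 7]
LOAD_FAST a → push -8. Stack: [-80, 7, -8]
BINARY_OP - → 7 - -8 = 15. Stack: [-80, 15]
BINARY_OP - → -80 - 15 = -95. Stack: [-95]
STORE_FAST n → n=-95. Stack: []
LOAD_FAST n → push -95. Stack: [-95]
LOAD_CONST → push 5. Stack: [-95, 5]
BINARY_OP - → -95 - 5 = -100. Stack: [-100]
LOAD_FAST q → push 10. Stack: [-100, 10]
LOAD_CONST → push 4. Stack: [-100, 10, 4]
BINARY_OP << → 10 << 4 = 160. Stack: [-100, 160]
BINARY_OP - → -100 - 160 = -260. Stack: [-260]
STORE_FAST n → n=-260. Stack: []
LOAD_FAST n → push -260. Stack: [-260]
LOAD_CONST → push 7. Stack: [-260, 7]
BINARY_OP * → -260 * 7 = -1820. Stack: [-1820]
STORE_FAST y → y=-1820. Stack: []
LOAD_FAST_LOAD_FAST n,b → push -260,13. Stack: [-260, 13]
BINARY_OP - → -260 - 13 = -273. Stack: [-273]
LOAD_FAST n → push -260. Stack: [-273, -260]
BINARY_OP * → -273 * -260 = 70980. Stack: [70980]
STORE_FAST u → u=70980. Stack: []
LOAD_FAST q → push 10. Stack: [10]
RETURN_VALUE → return 10.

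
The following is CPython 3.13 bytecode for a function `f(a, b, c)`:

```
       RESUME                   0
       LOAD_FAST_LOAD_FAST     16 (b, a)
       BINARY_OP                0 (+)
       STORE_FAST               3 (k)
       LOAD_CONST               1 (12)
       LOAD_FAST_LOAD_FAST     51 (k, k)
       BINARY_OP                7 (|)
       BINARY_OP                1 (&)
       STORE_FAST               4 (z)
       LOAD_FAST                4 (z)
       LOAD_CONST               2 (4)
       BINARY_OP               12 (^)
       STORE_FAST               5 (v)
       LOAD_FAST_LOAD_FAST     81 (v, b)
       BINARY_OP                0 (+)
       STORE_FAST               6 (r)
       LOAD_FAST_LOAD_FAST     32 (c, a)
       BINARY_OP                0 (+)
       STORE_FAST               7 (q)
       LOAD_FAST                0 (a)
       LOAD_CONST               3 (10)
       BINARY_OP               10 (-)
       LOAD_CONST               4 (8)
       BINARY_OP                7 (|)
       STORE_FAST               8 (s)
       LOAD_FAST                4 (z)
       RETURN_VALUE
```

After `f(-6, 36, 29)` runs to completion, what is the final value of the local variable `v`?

LOAD_FAST_LOAD_FAST b,a → push 36,-6. Stack: [36, -6]
BINARY_OP + → 36 + -6 = 30. Stack: [30]
STORE_FAST k → k=30. Stack: []
LOAD_CONST → push 12. Stack: [12]
LOAD_FAST_LOAD_FAST k,k → push 30,30. Stack: [12, 30, 30]
BINARY_OP | → 30 | 30 = 30. Stack: [12, 30]
BINARY_OP & → 12 & 30 = 12. Stack: [12]
STORE_FAST z → z=12. Stack: []
LOAD_FAST z → push 12. Stack: [12]
LOAD_CONST → push 4. Stack: [12, 4]
BINARY_OP ^ → 12 ^ 4 = 8. Stack: [8]
STORE_FAST v → v=8. Stack: []
LOAD_FAST_LOAD_FAST v,b → push 8,36. Stack: [8, 36]
BINARY_OP + → 8 + 36 = 44. Stack: [44]
STORE_FAST r → r=44. Stack: []
LOAD_FAST_LOAD_FAST c,a → push 29,-6. Stack: [29, -6]
BINARY_OP + → 29 + -6 = 23. Stack: [23]
STORE_FAST q → q=23. Stack: []
LOAD_FAST a → push -6. Stack: [-6]
LOAD_CONST → push 10. Stack: [-6, 10]
BINARY_OP - → -6 - 10 = -16. Stack: [-16]
LOAD_CONST → push 8. Stack: [-16, 8]
BINARY_OP | → -16 | 8 = -8. Stack: [-8]
STORE_FAST s → s=-8. Stack: []
LOAD_FAST z → push 12. Stack: [12]
RETURN_VALUE → return 12.

8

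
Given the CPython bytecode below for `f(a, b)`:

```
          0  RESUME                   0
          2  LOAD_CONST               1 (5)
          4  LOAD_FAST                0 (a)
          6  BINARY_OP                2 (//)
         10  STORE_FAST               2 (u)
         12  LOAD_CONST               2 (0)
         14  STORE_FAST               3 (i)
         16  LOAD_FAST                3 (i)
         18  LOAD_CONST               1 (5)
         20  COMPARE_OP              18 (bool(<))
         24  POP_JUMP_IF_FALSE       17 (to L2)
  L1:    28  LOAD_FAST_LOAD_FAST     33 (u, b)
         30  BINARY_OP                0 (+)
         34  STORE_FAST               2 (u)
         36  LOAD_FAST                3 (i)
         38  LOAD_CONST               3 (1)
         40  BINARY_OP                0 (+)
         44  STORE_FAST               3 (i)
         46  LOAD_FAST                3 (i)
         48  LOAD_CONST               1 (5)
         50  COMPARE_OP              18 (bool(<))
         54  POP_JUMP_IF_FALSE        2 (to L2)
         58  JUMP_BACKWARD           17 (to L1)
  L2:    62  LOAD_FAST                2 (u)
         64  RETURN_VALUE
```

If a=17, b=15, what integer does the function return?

LOAD_CONST → push 5
LOAD_FAST a → push 17
BINARY_OP // → 5 // 17 = 0
STORE_FAST u → u=0
LOAD_CONST → push 0
STORE_FAST i → i=0
LOAD_FAST i → push 0
LOAD_CONST → push 5
COMPARE_OP bool(<) → 0 vs 5 = True
POP_JUMP_IF_FALSE → pop True; no jump
LOAD_FAST_LOAD_FAST u,b → push 0,15
BINARY_OP + → 0 + 15 = 15
STORE_FAST u → u=15
LOAD_FAST i → push 0
LOAD_CONST → push 1
BINARY_OP + → 0 + 1 = 1
STORE_FAST i → i=1
LOAD_FAST i → push 1
LOAD_CONST → push 5
COMPARE_OP bool(<) → 1 vs 5 = True
POP_JUMP_IF_FALSE → pop True; no jump
LOAD_FAST_LOAD_FAST u,b → push 15,15
BINARY_OP + → 15 + 15 = 30
STORE_FAST u → u=30
LOAD_FAST i → push 1
LOAD_CONST → push 1
BINARY_OP + → 1 + 1 = 2
STORE_FAST i → i=2
LOAD_FAST i → push 2
LOAD_CONST → push 5
COMPARE_OP bool(<) → 2 vs 5 = True
POP_JUMP_IF_FALSE → pop True; no jump
LOAD_FAST_LOAD_FAST u,b → push 30,15
BINARY_OP + → 30 + 15 = 45
STORE_FAST u → u=45
LOAD_FAST i → push 2
LOAD_CONST → push 1
BINARY_OP + → 2 + 1 = 3
STORE_FAST i → i=3
LOAD_FAST i → push 3
LOAD_CONST → push 5
COMPARE_OP bool(<) → 3 vs 5 = True
POP_JUMP_IF_FALSE → pop True; no jump
LOAD_FAST_LOAD_FAST u,b → push 45,15
BINARY_OP + → 45 + 15 = 60
STORE_FAST u → u=60
LOAD_FAST i → push 3
LOAD_CONST → push 1
BINARY_OP + → 3 + 1 = 4
STORE_FAST i → i=4
LOAD_FAST i → push 4
LOAD_CONST → push 5
COMPARE_OP bool(<) → 4 vs 5 = True
POP_JUMP_IF_FALSE → pop True; no jump
LOAD_FAST_LOAD_FAST u,b → push 60,15
BINARY_OP + → 60 + 15 = 75
STORE_FAST u → u=75
LOAD_FAST i → push 4
LOAD_CONST → push 1
BINARY_OP + → 4 + 1 = 5
STORE_FAST i → i=5
LOAD_FAST i → push 5
LOAD_CONST → push 5
COMPARE_OP bool(<) → 5 vs 5 = False
POP_JUMP_IF_FALSE → pop False; jump
LOAD_FAST u → push 75
RETURN_VALUE → return 75.

75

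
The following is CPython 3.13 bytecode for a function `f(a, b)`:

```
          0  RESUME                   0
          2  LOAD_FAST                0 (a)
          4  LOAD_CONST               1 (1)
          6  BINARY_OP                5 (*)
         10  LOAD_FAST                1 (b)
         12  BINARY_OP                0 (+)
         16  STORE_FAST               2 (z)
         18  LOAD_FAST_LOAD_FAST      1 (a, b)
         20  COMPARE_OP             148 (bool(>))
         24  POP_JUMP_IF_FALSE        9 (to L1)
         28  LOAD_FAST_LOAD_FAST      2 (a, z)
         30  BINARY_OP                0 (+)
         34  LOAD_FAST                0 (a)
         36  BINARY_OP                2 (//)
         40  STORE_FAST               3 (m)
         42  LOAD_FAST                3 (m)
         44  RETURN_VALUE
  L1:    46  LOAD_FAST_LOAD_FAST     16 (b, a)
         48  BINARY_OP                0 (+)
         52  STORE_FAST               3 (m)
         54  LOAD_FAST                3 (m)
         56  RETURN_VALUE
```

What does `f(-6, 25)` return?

LOAD_FAST a → push -6. Stack: [-6]
LOAD_CONST → push 1. Stack: [-6, 1]
BINARY_OP * → -6 * 1 = -6. Stack: [-6]
LOAD_FAST b → push 25. Stack: [-6, 25]
BINARY_OP + → -6 + 25 = 19. Stack: [19]
STORE_FAST z → z=19. Stack: []
LOAD_FAST_LOAD_FAST a,b → push -6,25. Stack: [-6, 25]
COMPARE_OP bool(>) → -6 vs 25 = False. Stack: [False]
POP_JUMP_IF_FALSE → pop False; jump. Stack: []
LOAD_FAST_LOAD_FAST b,a → push 25,-6. Stack: [25, -6]
BINARY_OP + → 25 + -6 = 19. Stack: [19]
STORE_FAST m → m=19. Stack: []
LOAD_FAST m → push 19. Stack: [19]
RETURN_VALUE → return 19.

19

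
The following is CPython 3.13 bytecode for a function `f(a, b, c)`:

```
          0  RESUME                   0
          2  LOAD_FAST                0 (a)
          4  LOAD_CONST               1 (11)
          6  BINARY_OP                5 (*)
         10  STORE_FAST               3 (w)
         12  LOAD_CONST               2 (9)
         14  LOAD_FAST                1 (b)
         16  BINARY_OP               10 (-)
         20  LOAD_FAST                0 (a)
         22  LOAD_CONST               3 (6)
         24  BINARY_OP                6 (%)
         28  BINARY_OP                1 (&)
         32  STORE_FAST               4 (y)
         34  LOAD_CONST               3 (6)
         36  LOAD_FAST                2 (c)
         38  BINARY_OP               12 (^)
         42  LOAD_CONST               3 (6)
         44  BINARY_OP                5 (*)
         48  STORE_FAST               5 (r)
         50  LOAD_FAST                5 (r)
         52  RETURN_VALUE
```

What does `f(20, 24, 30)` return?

144

LOAD_FAST a → push 20. Stack: [20]
LOAD_CONST → push 11. Stack: [20, 11]
BINARY_OP * → 20 * 11 = 220. Stack: [220]
STORE_FAST w → w=220. Stack: []
LOAD_CONST → push 9. Stack: [9]
LOAD_FAST b → push 24. Stack: [9, 24]
BINARY_OP - → 9 - 24 = -15. Stack: [-15]
LOAD_FAST a → push 20. Stack: [-15, 20]
LOAD_CONST → push 6. Stack: [-15, 20, 6]
BINARY_OP % → 20 % 6 = 2. Stack: [-15, 2]
BINARY_OP & → -15 & 2 = 0. Stack: [0]
STORE_FAST y → y=0. Stack: []
LOAD_CONST → push 6. Stack: [6]
LOAD_FAST c → push 30. Stack: [6, 30]
BINARY_OP ^ → 6 ^ 30 = 24. Stack: [24]
LOAD_CONST → push 6. Stack: [24, 6]
BINARY_OP * → 24 * 6 = 144. Stack: [144]
STORE_FAST r → r=144. Stack: []
LOAD_FAST r → push 144. Stack: [144]
RETURN_VALUE → return 144.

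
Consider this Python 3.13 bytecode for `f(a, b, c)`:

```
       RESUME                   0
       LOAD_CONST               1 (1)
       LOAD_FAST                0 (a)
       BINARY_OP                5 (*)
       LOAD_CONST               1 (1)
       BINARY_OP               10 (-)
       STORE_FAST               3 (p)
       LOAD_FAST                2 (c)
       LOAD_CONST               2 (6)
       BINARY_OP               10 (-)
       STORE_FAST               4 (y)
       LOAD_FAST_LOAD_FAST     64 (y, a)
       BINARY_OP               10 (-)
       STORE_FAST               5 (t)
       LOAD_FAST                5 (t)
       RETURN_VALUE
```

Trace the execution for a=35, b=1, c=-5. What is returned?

LOAD_CONST → push 1. Stack: [1]
LOAD_FAST a → push 35. Stack: [1, 35]
BINARY_OP * → 1 * 35 = 35. Stack: [35]
LOAD_CONST → push 1. Stack: [35, 1]
BINARY_OP - → 35 - 1 = 34. Stack: [34]
STORE_FAST p → p=34. Stack: []
LOAD_FAST c → push -5. Stack: [-5]
LOAD_CONST → push 6. Stack: [-5, 6]
BINARY_OP - → -5 - 6 = -11. Stack: [-11]
STORE_FAST y → y=-11. Stack: []
LOAD_FAST_LOAD_FAST y,a → push -11,35. Stack: [-11, 35]
BINARY_OP - → -11 - 35 = -46. Stack: [-46]
STORE_FAST t → t=-46. Stack: []
LOAD_FAST t → push -46. Stack: [-46]
RETURN_VALUE → return -46.

-46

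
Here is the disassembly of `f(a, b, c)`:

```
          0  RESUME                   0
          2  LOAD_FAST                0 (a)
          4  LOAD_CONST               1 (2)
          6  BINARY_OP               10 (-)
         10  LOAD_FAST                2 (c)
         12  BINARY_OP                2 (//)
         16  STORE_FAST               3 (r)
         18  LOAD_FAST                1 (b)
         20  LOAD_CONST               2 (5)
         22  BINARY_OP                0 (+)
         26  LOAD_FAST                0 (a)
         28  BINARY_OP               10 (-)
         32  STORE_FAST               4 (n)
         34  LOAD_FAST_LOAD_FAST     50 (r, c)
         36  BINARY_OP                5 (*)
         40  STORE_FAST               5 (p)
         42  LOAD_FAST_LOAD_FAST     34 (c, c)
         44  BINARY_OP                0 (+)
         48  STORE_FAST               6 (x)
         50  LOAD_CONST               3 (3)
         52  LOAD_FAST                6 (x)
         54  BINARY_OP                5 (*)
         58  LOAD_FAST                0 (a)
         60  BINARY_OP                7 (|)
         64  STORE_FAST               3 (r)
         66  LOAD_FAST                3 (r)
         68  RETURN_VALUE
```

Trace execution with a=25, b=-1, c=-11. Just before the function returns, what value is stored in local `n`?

-21

LOAD_FAST a → push 25. Stack: [25]
LOAD_CONST → push 2. Stack: [25, 2]
BINARY_OP - → 25 - 2 = 23. Stack: [23]
LOAD_FAST c → push -11. Stack: [23, -11]
BINARY_OP // → 23 // -11 = -3. Stack: [-3]
STORE_FAST r → r=-3. Stack: []
LOAD_FAST b → push -1. Stack: [-1]
LOAD_CONST → push 5. Stack: [-1, 5]
BINARY_OP + → -1 + 5 = 4. Stack: [4]
LOAD_FAST a → push 25. Stack: [4, 25]
BINARY_OP - → 4 - 25 = -21. Stack: [-21]
STORE_FAST n → n=-21. Stack: []
LOAD_FAST_LOAD_FAST r,c → push -3,-11. Stack: [-3, -11]
BINARY_OP * → -3 * -11 = 33. Stack: [33]
STORE_FAST p → p=33. Stack: []
LOAD_FAST_LOAD_FAST c,c → push -11,-11. Stack: [-11, -11]
BINARY_OP + → -11 + -11 = -22. Stack: [-22]
STORE_FAST x → x=-22. Stack: []
LOAD_CONST → push 3. Stack: [3]
LOAD_FAST x → push -22. Stack: [3, -22]
BINARY_OP * → 3 * -22 = -66. Stack: [-66]
LOAD_FAST a → push 25. Stack: [-66, 25]
BINARY_OP | → -66 | 25 = -65. Stack: [-65]
STORE_FAST r → r=-65. Stack: []
LOAD_FAST r → push -65. Stack: [-65]
RETURN_VALUE → return -65.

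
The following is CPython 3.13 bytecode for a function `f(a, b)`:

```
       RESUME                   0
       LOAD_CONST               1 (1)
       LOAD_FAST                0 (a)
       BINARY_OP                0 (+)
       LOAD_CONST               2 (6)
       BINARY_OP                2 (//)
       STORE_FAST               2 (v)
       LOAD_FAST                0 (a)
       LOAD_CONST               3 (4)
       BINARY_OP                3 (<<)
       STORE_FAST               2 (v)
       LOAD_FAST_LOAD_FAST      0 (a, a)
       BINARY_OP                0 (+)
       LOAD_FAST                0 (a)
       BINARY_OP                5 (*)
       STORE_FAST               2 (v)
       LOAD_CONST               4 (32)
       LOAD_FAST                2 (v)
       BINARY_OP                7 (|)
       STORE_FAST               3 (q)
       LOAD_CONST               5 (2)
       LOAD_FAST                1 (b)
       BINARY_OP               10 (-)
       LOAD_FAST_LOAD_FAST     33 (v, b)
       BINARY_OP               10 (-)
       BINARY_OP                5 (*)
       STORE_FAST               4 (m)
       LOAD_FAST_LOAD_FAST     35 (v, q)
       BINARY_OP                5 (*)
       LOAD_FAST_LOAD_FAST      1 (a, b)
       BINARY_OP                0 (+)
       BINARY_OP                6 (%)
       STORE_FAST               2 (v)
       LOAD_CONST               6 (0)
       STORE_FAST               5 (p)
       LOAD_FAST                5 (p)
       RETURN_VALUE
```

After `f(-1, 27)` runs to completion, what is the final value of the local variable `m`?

625

LOAD_CONST → push 1. Stack: [1]
LOAD_FAST a → push -1. Stack: [1, -1]
BINARY_OP + → 1 + -1 = 0. Stack: [0]
LOAD_CONST → push 6. Stack: [0, 6]
BINARY_OP // → 0 // 6 = 0. Stack: [0]
STORE_FAST v → v=0. Stack: []
LOAD_FAST a → push -1. Stack: [-1]
LOAD_CONST → push 4. Stack: [-1, 4]
BINARY_OP << → -1 << 4 = -16. Stack: [-16]
STORE_FAST v → v=-16. Stack: []
LOAD_FAST_LOAD_FAST a,a → push -1,-1. Stack: [-1, -1]
BINARY_OP + → -1 + -1 = -2. Stack: [-2]
LOAD_FAST a → push -1. Stack: [-2, -1]
BINARY_OP * → -2 * -1 = 2. Stack: [2]
STORE_FAST v → v=2. Stack: []
LOAD_CONST → push 32. Stack: [32]
LOAD_FAST v → push 2. Stack: [32, 2]
BINARY_OP | → 32 | 2 = 34. Stack: [34]
STORE_FAST q → q=34. Stack: []
LOAD_CONST → push 2. Stack: [2]
LOAD_FAST b → push 27. Stack: [2, 27]
BINARY_OP - → 2 - 27 = -25. Stack: [-25]
LOAD_FAST_LOAD_FAST v,b → push 2,27. Stack: [-25, 2, 27]
BINARY_OP - → 2 - 27 = -25. Stack: [-25, -25]
BINARY_OP * → -25 * -25 = 625. Stack: [625]
STORE_FAST m → m=625. Stack: []
LOAD_FAST_LOAD_FAST v,q → push 2,34. Stack: [2, 34]
BINARY_OP * → 2 * 34 = 68. Stack: [68]
LOAD_FAST_LOAD_FAST a,b → push -1,27. Stack: [68, -1, 27]
BINARY_OP + → -1 + 27 = 26. Stack: [68, 26]
BINARY_OP % → 68 % 26 = 16. Stack: [16]
STORE_FAST v → v=16. Stack: []
LOAD_CONST → push 0. Stack: [0]
STORE_FAST p → p=0. Stack: []
LOAD_FAST p → push 0. Stack: [0]
RETURN_VALUE → return 0.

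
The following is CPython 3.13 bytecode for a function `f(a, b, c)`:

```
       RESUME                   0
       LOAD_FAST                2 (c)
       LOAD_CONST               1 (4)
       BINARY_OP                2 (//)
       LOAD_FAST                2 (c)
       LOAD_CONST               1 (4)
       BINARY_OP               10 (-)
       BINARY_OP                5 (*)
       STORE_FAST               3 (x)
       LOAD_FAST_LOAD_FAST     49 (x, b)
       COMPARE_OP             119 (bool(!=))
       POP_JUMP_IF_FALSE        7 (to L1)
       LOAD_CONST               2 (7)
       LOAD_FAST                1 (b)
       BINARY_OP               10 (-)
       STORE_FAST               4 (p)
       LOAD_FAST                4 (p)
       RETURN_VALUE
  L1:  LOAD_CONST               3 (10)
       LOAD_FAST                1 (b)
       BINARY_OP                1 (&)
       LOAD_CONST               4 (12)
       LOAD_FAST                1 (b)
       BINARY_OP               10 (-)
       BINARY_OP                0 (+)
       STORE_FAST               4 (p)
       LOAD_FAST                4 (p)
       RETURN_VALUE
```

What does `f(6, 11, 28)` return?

LOAD_FAST c → push 28. Stack: [28]
LOAD_CONST → push 4. Stack: [28, 4]
BINARY_OP // → 28 // 4 = 7. Stack: [7]
LOAD_FAST c → push 28. Stack: [7, 28]
LOAD_CONST → push 4. Stack: [7, 28, 4]
BINARY_OP - → 28 - 4 = 24. Stack: [7, 24]
BINARY_OP * → 7 * 24 = 168. Stack: [168]
STORE_FAST x → x=168. Stack: []
LOAD_FAST_LOAD_FAST x,b → push 168,11. Stack: [168, 11]
COMPARE_OP bool(!=) → 168 vs 11 = True. Stack: [True]
POP_JUMP_IF_FALSE → pop True; no jump. Stack: []
LOAD_CONST → push 7. Stack: [7]
LOAD_FAST b → push 11. Stack: [7, 11]
BINARY_OP - → 7 - 11 = -4. Stack: [-4]
STORE_FAST p → p=-4. Stack: []
LOAD_FAST p → push -4. Stack: [-4]
RETURN_VALUE → return -4.

-4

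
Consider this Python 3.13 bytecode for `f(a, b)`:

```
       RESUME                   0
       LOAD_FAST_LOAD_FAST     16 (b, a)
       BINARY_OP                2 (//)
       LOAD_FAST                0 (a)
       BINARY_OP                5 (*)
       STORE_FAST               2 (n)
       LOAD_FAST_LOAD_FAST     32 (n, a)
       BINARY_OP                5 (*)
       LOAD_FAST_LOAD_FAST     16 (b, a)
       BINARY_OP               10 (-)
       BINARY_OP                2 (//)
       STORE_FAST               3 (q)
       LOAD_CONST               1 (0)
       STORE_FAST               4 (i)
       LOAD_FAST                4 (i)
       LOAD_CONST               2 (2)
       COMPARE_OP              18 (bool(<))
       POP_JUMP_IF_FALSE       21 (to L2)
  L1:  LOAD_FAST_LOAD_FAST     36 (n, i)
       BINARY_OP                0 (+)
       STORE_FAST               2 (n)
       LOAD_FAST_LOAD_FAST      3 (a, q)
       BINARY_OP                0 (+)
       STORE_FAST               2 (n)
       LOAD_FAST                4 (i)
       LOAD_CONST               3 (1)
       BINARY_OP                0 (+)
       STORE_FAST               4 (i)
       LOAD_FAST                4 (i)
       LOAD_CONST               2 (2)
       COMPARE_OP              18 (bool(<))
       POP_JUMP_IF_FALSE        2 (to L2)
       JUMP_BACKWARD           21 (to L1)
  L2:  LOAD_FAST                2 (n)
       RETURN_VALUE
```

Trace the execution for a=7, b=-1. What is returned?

13

LOAD_FAST_LOAD_FAST b,a → push -1,7. Stack: [-1, 7]
BINARY_OP // → -1 // 7 = -1. Stack: [-1]
LOAD_FAST a → push 7. Stack: [-1, 7]
BINARY_OP * → -1 * 7 = -7. Stack: [-7]
STORE_FAST n → n=-7. Stack: []
LOAD_FAST_LOAD_FAST n,a → push -7,7. Stack: [-7, 7]
BINARY_OP * → -7 * 7 = -49. Stack: [-49]
LOAD_FAST_LOAD_FAST b,a → push -1,7. Stack: [-49, -1, 7]
BINARY_OP - → -1 - 7 = -8. Stack: [-49, -8]
BINARY_OP // → -49 // -8 = 6. Stack: [6]
STORE_FAST q → q=6. Stack: []
LOAD_CONST → push 0. Stack: [0]
STORE_FAST i → i=0. Stack: []
LOAD_FAST i → push 0. Stack: [0]
LOAD_CONST → push 2. Stack: [0, 2]
COMPARE_OP bool(<) → 0 vs 2 = True. Stack: [True]
POP_JUMP_IF_FALSE → pop True; no jump. Stack: []
LOAD_FAST_LOAD_FAST n,i → push -7,0. Stack: [-7, 0]
BINARY_OP + → -7 + 0 = -7. Stack: [-7]
STORE_FAST n → n=-7. Stack: []
LOAD_FAST_LOAD_FAST a,q → push 7,6. Stack: [7, 6]
BINARY_OP + → 7 + 6 = 13. Stack: [13]
STORE_FAST n → n=13. Stack: []
LOAD_FAST i → push 0. Stack: [0]
LOAD_CONST → push 1. Stack: [0, 1]
BINARY_OP + → 0 + 1 = 1. Stack: [1]
STORE_FAST i → i=1. Stack: []
LOAD_FAST i → push 1. Stack: [1]
LOAD_CONST → push 2. Stack: [1, 2]
COMPARE_OP bool(<) → 1 vs 2 = True. Stack: [True]
POP_JUMP_IF_FALSE → pop True; no jump. Stack: []
LOAD_FAST_LOAD_FAST n,i → push 13,1. Stack: [13, 1]
BINARY_OP + → 13 + 1 = 14. Stack: [14]
STORE_FAST n → n=14. Stack: []
LOAD_FAST_LOAD_FAST a,q → push 7,6. Stack: [7, 6]
BINARY_OP + → 7 + 6 = 13. Stack: [13]
STORE_FAST n → n=13. Stack: []
LOAD_FAST i → push 1. Stack: [1]
LOAD_CONST → push 1. Stack: [1, 1]
BINARY_OP + → 1 + 1 = 2. Stack: [2]
STORE_FAST i → i=2. Stack: []
LOAD_FAST i → push 2. Stack: [2]
LOAD_CONST → push 2. Stack: [2, 2]
COMPARE_OP bool(<) → 2 vs 2 = False. Stack: [False]
POP_JUMP_IF_FALSE → pop False; jump. Stack: []
LOAD_FAST n → push 13. Stack: [13]
RETURN_VALUE → return 13.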